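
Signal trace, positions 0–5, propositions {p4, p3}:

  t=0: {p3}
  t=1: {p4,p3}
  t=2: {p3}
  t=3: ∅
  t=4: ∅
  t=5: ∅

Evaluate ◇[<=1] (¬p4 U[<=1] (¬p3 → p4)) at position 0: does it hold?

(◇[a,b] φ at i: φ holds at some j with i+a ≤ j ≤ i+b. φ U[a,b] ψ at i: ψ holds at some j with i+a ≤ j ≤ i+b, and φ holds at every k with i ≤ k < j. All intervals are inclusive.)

True

Check (¬p4 U[<=1] (¬p3 → p4)) at each j in [0,1]:
  j=0: holds
  j=1: holds
Found at j=0 → formula holds.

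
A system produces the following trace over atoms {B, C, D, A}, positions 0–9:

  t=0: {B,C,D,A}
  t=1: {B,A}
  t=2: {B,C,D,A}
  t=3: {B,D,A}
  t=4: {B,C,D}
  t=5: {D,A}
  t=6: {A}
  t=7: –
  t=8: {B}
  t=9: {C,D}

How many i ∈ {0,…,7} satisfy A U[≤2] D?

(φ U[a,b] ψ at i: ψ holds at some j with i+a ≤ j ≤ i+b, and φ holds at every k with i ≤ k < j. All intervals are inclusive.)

6

Evaluate at each i in [0,7]:
  i=0: ✓ (rhs at j=0)
  i=1: ✓ (rhs at j=2; lhs holds on [1,1])
  i=2: ✓ (rhs at j=2)
  i=3: ✓ (rhs at j=3)
  i=4: ✓ (rhs at j=4)
  i=5: ✓ (rhs at j=5)
  i=6: ✗ (no rhs in [6,8])
  i=7: ✗ (lhs fails at k=7 before rhs at j=9)
Positions where it holds: {0, 1, 2, 3, 4, 5} → 6.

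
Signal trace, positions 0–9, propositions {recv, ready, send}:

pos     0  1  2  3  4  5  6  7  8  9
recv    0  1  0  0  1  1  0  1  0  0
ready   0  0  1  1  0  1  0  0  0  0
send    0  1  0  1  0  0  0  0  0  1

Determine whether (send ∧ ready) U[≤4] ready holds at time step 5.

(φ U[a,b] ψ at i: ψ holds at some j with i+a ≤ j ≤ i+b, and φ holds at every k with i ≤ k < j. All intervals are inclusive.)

True

Need some j in [5,9] with ready, and (send ∧ ready) at every k in [5,j-1].
  j=5: ready holds; no prefix to check → satisfied.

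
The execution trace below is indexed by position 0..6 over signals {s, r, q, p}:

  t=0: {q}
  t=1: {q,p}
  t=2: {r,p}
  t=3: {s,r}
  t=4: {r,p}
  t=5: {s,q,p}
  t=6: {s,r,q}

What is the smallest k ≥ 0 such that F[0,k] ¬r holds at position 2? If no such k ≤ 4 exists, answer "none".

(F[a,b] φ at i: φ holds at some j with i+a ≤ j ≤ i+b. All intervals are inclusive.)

Scan j = 2,3,… for ¬r:
  j=2: fails
  j=3: fails
  j=4: fails
  j=5: holds
First hit at j=5, so smallest k = 5-2 = 3.

3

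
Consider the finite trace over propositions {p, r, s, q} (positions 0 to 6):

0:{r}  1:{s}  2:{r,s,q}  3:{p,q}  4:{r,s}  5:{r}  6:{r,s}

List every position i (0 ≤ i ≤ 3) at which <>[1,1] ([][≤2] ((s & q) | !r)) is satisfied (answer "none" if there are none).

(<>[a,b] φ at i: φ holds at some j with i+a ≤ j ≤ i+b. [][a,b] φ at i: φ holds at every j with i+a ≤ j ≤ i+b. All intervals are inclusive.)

Evaluate at each i in [0,3]:
  i=0: ✓ (witness j=1)
  i=1: ✗ (none in [2,2])
  i=2: ✗ (none in [3,3])
  i=3: ✗ (none in [4,4])

0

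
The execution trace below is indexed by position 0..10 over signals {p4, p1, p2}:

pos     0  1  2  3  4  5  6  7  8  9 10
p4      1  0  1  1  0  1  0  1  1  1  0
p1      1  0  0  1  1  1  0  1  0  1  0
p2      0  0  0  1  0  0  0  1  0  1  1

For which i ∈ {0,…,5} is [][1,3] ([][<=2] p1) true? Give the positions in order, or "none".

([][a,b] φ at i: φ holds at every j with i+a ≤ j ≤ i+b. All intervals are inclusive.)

none

Evaluate at each i in [0,5]:
  i=0: ✗ (fails at j=1)
  i=1: ✗ (fails at j=2)
  i=2: ✗ (fails at j=4)
  i=3: ✗ (fails at j=4)
  i=4: ✗ (fails at j=5)
  i=5: ✗ (fails at j=6)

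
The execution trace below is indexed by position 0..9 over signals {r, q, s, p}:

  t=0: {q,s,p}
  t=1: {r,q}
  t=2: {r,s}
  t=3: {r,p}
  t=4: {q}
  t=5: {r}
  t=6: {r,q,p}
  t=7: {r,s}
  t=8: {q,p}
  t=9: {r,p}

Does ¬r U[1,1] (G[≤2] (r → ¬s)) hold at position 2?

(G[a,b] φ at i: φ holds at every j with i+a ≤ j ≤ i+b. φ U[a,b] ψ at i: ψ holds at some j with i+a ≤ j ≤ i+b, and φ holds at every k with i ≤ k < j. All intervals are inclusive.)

False

Need some j in [3,3] with G[≤2] (r → ¬s), and ¬r at every k in [2,j-1].
  j=3: G[≤2] (r → ¬s) holds, but ¬r fails at k=2 → not this j.
No j in the window works → until fails.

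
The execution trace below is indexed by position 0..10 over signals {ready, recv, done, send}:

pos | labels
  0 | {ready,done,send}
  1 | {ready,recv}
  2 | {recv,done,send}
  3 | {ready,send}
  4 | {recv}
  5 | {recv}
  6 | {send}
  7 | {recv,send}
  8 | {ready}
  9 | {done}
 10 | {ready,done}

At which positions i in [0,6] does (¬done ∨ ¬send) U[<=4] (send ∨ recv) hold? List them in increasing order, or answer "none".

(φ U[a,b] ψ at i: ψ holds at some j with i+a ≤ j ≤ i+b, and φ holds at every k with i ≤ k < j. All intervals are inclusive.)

Evaluate at each i in [0,6]:
  i=0: ✓ (rhs at j=0)
  i=1: ✓ (rhs at j=1)
  i=2: ✓ (rhs at j=2)
  i=3: ✓ (rhs at j=3)
  i=4: ✓ (rhs at j=4)
  i=5: ✓ (rhs at j=5)
  i=6: ✓ (rhs at j=6)

0, 1, 2, 3, 4, 5, 6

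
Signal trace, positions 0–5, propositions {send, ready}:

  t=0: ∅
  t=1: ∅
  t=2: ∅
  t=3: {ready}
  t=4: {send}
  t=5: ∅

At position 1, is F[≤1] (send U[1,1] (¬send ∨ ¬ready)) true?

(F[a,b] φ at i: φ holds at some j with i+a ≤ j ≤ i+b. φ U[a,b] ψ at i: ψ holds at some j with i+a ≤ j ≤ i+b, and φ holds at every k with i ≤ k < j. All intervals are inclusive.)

Check (send U[1,1] (¬send ∨ ¬ready)) at each j in [1,2]:
  j=1: fails
  j=2: fails
No position in the window satisfies it → formula fails.

Does not hold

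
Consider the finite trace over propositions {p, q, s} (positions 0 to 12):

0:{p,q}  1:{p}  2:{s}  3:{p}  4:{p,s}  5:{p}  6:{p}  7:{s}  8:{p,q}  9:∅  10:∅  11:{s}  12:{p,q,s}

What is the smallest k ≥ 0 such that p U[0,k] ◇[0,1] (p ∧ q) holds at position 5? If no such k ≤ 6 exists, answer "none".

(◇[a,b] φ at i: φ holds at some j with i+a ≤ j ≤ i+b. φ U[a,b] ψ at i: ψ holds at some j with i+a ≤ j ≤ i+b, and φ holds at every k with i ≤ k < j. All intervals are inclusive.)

2

Need earliest j ≥ 5 with ◇[0,1] (p ∧ q), and p at every k in [5,j-1].
  j=5: rhs fails.
  j=6: rhs fails.
  j=7: rhs holds; lhs holds on [5,6]. k = 2.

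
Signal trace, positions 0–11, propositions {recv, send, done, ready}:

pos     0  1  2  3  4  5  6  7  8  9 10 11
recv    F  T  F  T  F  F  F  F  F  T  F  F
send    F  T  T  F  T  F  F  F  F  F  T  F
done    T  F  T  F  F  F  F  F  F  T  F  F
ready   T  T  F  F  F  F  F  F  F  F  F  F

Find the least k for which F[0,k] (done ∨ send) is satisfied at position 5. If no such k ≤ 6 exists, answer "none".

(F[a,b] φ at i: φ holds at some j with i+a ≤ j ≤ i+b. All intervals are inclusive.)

Scan j = 5,6,… for (done ∨ send):
  j=5: fails
  j=6: fails
  j=7: fails
  j=8: fails
  j=9: holds
First hit at j=9, so smallest k = 9-5 = 4.

4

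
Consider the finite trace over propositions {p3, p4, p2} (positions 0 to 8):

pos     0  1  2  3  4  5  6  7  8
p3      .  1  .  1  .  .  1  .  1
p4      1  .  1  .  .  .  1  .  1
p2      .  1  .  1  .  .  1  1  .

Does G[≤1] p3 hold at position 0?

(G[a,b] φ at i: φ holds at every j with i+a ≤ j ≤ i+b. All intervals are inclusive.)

Does not hold

Check p3 at every j in [0,1]:
  j=0: false
  j=1: true
Fails at j=0 → formula fails.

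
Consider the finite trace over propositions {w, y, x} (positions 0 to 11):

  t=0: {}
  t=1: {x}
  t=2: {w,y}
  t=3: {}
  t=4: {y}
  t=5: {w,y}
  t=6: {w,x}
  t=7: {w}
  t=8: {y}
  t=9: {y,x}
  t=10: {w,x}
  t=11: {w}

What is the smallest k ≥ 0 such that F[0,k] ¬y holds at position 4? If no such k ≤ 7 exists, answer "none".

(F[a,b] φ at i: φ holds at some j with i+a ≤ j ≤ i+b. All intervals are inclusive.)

Scan j = 4,5,… for ¬y:
  j=4: fails
  j=5: fails
  j=6: holds
First hit at j=6, so smallest k = 6-4 = 2.

2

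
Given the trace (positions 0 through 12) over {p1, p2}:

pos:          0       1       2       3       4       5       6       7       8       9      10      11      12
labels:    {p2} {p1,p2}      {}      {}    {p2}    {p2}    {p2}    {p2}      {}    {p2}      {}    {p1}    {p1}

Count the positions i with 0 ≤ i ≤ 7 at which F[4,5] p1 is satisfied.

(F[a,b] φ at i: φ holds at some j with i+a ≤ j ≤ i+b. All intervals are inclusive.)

2

Evaluate at each i in [0,7]:
  i=0: ✗ (none in [4,5])
  i=1: ✗ (none in [5,6])
  i=2: ✗ (none in [6,7])
  i=3: ✗ (none in [7,8])
  i=4: ✗ (none in [8,9])
  i=5: ✗ (none in [9,10])
  i=6: ✓ (witness j=11)
  i=7: ✓ (witness j=11)
Positions where it holds: {6, 7} → 2.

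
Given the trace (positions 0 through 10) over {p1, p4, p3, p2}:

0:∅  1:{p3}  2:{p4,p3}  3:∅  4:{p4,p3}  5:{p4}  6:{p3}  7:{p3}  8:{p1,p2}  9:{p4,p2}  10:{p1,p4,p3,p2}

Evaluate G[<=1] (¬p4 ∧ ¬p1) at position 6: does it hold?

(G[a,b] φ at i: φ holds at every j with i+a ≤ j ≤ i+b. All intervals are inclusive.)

Check (¬p4 ∧ ¬p1) at every j in [6,7]:
  j=6: true
  j=7: true
All positions satisfy it → formula holds.

True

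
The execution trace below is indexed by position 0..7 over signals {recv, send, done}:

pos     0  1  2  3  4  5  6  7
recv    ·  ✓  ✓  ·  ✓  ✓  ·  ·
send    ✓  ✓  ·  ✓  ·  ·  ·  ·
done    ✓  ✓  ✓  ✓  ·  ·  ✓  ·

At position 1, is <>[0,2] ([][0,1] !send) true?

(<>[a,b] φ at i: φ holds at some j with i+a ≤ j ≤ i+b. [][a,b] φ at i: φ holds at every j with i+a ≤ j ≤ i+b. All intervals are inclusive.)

Check [][0,1] !send at each j in [1,3]:
  j=1: fails at 1
  j=2: fails at 3
  j=3: fails at 3
No position in the window satisfies it → formula fails.

No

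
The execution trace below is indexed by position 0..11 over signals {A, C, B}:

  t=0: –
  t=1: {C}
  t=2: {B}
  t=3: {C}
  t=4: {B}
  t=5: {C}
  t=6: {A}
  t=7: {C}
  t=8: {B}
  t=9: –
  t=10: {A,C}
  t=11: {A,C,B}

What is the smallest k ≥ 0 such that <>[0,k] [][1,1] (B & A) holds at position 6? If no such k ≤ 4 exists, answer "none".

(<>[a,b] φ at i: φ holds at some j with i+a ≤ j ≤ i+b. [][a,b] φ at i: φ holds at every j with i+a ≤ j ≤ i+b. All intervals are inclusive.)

4

Scan j = 6,7,… for [][1,1] (B & A):
  j=6: fails
  j=7: fails
  j=8: fails
  j=9: fails
  j=10: holds
First hit at j=10, so smallest k = 10-6 = 4.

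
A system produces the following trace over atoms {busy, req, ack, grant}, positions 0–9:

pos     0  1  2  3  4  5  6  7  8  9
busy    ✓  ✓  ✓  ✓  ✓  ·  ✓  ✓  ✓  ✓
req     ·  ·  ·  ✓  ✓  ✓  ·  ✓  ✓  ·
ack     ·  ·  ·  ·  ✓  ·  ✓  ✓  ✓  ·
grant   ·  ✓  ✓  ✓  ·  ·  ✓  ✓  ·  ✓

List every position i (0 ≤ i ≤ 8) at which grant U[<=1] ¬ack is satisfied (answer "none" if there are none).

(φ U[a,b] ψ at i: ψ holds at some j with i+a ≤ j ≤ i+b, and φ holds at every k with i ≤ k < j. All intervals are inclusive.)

0, 1, 2, 3, 5

Evaluate at each i in [0,8]:
  i=0: ✓ (rhs at j=0)
  i=1: ✓ (rhs at j=1)
  i=2: ✓ (rhs at j=2)
  i=3: ✓ (rhs at j=3)
  i=4: ✗ (lhs fails at k=4 before rhs at j=5)
  i=5: ✓ (rhs at j=5)
  i=6: ✗ (no rhs in [6,7])
  i=7: ✗ (no rhs in [7,8])
  i=8: ✗ (lhs fails at k=8 before rhs at j=9)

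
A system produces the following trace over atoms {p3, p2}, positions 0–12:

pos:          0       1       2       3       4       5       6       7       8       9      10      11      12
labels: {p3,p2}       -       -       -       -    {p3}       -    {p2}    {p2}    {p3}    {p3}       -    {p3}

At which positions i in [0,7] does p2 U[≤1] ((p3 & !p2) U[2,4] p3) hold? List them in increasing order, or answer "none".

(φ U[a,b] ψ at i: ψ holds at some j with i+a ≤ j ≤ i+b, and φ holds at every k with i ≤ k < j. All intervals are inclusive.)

none

Evaluate at each i in [0,7]:
  i=0: ✗ (no rhs in [0,1])
  i=1: ✗ (no rhs in [1,2])
  i=2: ✗ (no rhs in [2,3])
  i=3: ✗ (no rhs in [3,4])
  i=4: ✗ (no rhs in [4,5])
  i=5: ✗ (no rhs in [5,6])
  i=6: ✗ (no rhs in [6,7])
  i=7: ✗ (no rhs in [7,8])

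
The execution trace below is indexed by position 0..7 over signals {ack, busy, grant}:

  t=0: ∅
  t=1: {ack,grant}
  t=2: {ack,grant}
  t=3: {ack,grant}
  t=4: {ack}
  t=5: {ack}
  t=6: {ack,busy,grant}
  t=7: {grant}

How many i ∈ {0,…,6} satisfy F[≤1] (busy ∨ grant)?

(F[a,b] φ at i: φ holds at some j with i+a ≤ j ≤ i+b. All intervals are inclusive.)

6

Evaluate at each i in [0,6]:
  i=0: ✓ (witness j=1)
  i=1: ✓ (witness j=1)
  i=2: ✓ (witness j=2)
  i=3: ✓ (witness j=3)
  i=4: ✗ (none in [4,5])
  i=5: ✓ (witness j=6)
  i=6: ✓ (witness j=6)
Positions where it holds: {0, 1, 2, 3, 5, 6} → 6.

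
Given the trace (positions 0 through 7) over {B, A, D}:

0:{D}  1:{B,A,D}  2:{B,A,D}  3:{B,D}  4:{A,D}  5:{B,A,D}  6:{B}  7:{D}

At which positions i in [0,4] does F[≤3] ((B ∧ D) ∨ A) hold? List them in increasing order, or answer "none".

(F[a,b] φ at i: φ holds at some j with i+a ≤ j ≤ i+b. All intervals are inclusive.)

Evaluate at each i in [0,4]:
  i=0: ✓ (witness j=1)
  i=1: ✓ (witness j=1)
  i=2: ✓ (witness j=2)
  i=3: ✓ (witness j=3)
  i=4: ✓ (witness j=4)

0, 1, 2, 3, 4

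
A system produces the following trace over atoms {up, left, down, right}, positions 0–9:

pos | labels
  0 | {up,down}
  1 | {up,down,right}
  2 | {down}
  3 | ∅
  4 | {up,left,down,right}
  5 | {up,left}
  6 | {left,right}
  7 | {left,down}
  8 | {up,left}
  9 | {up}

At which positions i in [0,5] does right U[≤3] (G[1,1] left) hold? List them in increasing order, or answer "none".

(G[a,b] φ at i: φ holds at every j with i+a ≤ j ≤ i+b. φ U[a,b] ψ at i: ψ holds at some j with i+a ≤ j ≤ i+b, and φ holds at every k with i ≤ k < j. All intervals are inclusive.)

3, 4, 5

Evaluate at each i in [0,5]:
  i=0: ✗ (lhs fails at k=0 before rhs at j=3)
  i=1: ✗ (lhs fails at k=2 before rhs at j=3)
  i=2: ✗ (lhs fails at k=2 before rhs at j=3)
  i=3: ✓ (rhs at j=3)
  i=4: ✓ (rhs at j=4)
  i=5: ✓ (rhs at j=5)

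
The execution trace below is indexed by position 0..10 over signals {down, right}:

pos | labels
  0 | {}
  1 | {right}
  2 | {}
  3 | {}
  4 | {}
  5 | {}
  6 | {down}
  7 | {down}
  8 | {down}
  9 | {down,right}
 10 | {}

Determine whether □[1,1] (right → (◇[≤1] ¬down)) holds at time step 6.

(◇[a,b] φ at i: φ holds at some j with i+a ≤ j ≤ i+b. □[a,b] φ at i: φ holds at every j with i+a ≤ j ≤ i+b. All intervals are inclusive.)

Holds

Check (right → (◇[≤1] ¬down)) at every j in [7,7]:
  j=7: antecedent false → ✓
All positions satisfy it → formula holds.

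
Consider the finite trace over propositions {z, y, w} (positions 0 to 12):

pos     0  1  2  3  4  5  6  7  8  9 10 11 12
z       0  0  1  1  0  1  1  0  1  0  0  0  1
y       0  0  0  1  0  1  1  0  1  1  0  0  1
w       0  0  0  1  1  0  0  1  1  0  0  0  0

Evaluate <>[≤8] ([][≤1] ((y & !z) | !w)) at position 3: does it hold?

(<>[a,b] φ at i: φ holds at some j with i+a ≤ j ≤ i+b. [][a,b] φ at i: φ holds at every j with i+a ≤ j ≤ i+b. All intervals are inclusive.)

Yes

Check [][≤1] ((y & !z) | !w) at each j in [3,11]:
  j=3: fails at 3
  j=4: fails at 4
  j=5: holds on [5,6]
  j=6: fails at 7
  j=7: fails at 7
  j=8: fails at 8
  j=9: holds on [9,10]
  j=10: holds on [10,11]
  j=11: holds on [11,12]
Found at j=5 → formula holds.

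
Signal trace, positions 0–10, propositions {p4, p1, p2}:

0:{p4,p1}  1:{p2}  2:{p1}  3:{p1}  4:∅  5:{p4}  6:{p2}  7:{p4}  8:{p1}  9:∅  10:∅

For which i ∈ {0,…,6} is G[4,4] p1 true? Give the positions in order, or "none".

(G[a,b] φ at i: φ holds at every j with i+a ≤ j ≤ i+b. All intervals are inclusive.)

Evaluate at each i in [0,6]:
  i=0: ✗ (fails at j=4)
  i=1: ✗ (fails at j=5)
  i=2: ✗ (fails at j=6)
  i=3: ✗ (fails at j=7)
  i=4: ✓ (all of [8,8])
  i=5: ✗ (fails at j=9)
  i=6: ✗ (fails at j=10)

4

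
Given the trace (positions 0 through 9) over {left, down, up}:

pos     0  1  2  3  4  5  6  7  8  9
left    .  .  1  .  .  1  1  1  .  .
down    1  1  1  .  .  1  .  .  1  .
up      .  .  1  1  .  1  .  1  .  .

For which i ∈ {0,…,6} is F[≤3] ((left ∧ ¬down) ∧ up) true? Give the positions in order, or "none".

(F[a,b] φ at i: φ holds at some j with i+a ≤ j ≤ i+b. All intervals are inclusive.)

Evaluate at each i in [0,6]:
  i=0: ✗ (none in [0,3])
  i=1: ✗ (none in [1,4])
  i=2: ✗ (none in [2,5])
  i=3: ✗ (none in [3,6])
  i=4: ✓ (witness j=7)
  i=5: ✓ (witness j=7)
  i=6: ✓ (witness j=7)

4, 5, 6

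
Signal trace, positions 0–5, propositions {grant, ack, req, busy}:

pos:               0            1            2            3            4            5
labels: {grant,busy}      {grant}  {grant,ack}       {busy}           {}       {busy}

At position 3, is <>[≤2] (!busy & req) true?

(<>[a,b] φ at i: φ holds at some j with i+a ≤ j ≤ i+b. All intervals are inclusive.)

False

Check (!busy & req) at each j in [3,5]:
  j=3: false
  j=4: false
  j=5: false
No position in the window satisfies it → formula fails.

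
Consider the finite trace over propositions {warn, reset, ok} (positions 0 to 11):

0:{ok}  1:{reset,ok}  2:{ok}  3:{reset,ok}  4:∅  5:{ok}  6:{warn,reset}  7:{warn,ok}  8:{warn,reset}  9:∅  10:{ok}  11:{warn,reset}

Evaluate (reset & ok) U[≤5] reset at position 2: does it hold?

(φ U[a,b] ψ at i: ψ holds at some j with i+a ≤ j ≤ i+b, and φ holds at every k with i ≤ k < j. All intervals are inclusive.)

False

Need some j in [2,7] with reset, and (reset & ok) at every k in [2,j-1].
  j=2: reset false.
  j=3: reset holds, but (reset & ok) fails at k=2 → not this j.
  j=4: reset false.
  j=5: reset false.
  j=6: reset holds, but (reset & ok) fails at k=2 → not this j.
  j=7: reset false.
No j in the window works → until fails.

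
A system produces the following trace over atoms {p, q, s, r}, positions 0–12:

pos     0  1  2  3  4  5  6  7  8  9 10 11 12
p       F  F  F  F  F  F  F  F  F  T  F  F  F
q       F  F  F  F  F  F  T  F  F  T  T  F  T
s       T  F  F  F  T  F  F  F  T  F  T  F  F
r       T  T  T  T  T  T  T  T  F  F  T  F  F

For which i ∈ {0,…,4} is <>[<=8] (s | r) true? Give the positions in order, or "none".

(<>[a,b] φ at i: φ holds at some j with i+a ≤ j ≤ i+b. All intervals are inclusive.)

Evaluate at each i in [0,4]:
  i=0: ✓ (witness j=0)
  i=1: ✓ (witness j=1)
  i=2: ✓ (witness j=2)
  i=3: ✓ (witness j=3)
  i=4: ✓ (witness j=4)

0, 1, 2, 3, 4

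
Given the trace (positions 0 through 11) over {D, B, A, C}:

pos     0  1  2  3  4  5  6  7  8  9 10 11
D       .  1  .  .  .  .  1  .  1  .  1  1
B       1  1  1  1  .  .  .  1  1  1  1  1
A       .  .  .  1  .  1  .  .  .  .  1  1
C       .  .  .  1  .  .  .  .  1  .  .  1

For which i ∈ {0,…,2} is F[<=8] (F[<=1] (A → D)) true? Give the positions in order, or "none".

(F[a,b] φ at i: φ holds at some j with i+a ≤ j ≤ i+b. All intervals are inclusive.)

0, 1, 2

Evaluate at each i in [0,2]:
  i=0: ✓ (witness j=0)
  i=1: ✓ (witness j=1)
  i=2: ✓ (witness j=2)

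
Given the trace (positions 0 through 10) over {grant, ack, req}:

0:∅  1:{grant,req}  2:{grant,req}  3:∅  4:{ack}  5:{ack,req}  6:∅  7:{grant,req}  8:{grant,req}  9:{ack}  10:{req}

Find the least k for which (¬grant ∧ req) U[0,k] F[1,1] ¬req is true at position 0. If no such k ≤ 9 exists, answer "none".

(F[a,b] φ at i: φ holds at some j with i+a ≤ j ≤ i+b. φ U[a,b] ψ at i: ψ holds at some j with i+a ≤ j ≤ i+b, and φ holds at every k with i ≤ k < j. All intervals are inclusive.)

Need earliest j ≥ 0 with F[1,1] ¬req, and (¬grant ∧ req) at every k in [0,j-1].
  j=0: rhs fails.
  j=1: rhs fails.
  j=2: rhs holds but lhs fails at k=0.
  j=3: rhs holds but lhs fails at k=0.
  j=4: rhs fails.
  j=5: rhs holds but lhs fails at k=0.
  j=6: rhs fails.
  j=7: rhs fails.
  j=8: rhs holds but lhs fails at k=0.
  j=9: rhs fails.
No witness within the range → none.

none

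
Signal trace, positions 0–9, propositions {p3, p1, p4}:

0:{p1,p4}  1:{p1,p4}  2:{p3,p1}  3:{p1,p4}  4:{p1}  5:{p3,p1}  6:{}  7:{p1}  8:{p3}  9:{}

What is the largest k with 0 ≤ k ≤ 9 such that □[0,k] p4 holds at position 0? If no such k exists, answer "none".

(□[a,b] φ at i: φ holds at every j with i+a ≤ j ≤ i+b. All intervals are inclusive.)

1

p4 must hold from j=0 onward; find where it first fails.
  j=0: holds
  j=1: holds
  j=2: fails
Holds on [0,1], so largest k = 1.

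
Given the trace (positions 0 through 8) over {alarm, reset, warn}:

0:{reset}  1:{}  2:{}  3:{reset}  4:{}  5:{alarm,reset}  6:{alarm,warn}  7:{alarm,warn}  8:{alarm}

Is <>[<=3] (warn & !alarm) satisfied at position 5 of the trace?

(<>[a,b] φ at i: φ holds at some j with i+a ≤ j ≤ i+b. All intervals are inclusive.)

Check (warn & !alarm) at each j in [5,8]:
  j=5: false
  j=6: false
  j=7: false
  j=8: false
No position in the window satisfies it → formula fails.

No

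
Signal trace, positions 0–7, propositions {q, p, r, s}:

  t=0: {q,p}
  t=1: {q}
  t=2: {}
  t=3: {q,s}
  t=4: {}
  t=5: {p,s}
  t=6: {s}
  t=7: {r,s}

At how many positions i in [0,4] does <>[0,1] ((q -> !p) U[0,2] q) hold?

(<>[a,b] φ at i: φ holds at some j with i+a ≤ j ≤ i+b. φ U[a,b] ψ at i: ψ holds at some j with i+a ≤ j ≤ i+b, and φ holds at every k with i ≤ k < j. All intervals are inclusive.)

4

Evaluate at each i in [0,4]:
  i=0: ✓ (witness j=0)
  i=1: ✓ (witness j=1)
  i=2: ✓ (witness j=2)
  i=3: ✓ (witness j=3)
  i=4: ✗ (none in [4,5])
Positions where it holds: {0, 1, 2, 3} → 4.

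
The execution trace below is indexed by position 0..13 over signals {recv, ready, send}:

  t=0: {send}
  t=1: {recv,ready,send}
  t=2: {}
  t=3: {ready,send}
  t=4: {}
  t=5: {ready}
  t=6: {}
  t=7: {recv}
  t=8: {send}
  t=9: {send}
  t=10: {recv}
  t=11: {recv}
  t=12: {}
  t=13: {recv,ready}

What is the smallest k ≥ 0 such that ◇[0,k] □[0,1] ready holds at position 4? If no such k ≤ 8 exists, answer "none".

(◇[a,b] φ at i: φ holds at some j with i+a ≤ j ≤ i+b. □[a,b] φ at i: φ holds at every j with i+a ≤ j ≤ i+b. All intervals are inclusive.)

Scan j = 4,5,… for □[0,1] ready:
  j=4: fails
  j=5: fails
  j=6: fails
  j=7: fails
  j=8: fails
  j=9: fails
  j=10: fails
  j=11: fails
  j=12: fails
No j in [4,12] satisfies it → none.

none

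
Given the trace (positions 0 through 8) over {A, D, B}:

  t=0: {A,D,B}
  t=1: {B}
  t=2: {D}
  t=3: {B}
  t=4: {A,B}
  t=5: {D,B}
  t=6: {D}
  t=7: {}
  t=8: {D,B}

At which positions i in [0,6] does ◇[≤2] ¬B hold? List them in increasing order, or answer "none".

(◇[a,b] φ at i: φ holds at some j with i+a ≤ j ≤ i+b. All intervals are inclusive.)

0, 1, 2, 4, 5, 6

Evaluate at each i in [0,6]:
  i=0: ✓ (witness j=2)
  i=1: ✓ (witness j=2)
  i=2: ✓ (witness j=2)
  i=3: ✗ (none in [3,5])
  i=4: ✓ (witness j=6)
  i=5: ✓ (witness j=6)
  i=6: ✓ (witness j=6)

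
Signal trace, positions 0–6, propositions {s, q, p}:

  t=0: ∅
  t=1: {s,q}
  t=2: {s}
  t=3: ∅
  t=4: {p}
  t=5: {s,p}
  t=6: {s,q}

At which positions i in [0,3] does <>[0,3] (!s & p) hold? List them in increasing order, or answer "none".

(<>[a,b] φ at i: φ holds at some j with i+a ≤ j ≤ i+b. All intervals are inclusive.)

Evaluate at each i in [0,3]:
  i=0: ✗ (none in [0,3])
  i=1: ✓ (witness j=4)
  i=2: ✓ (witness j=4)
  i=3: ✓ (witness j=4)

1, 2, 3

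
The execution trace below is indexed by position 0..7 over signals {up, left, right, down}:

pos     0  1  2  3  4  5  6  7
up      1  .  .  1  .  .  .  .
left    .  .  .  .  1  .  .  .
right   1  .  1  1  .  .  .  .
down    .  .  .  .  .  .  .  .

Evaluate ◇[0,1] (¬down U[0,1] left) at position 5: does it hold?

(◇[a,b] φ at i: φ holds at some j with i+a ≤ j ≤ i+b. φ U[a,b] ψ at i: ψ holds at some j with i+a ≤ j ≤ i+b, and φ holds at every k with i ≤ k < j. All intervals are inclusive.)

False

Check (¬down U[0,1] left) at each j in [5,6]:
  j=5: fails
  j=6: fails
No position in the window satisfies it → formula fails.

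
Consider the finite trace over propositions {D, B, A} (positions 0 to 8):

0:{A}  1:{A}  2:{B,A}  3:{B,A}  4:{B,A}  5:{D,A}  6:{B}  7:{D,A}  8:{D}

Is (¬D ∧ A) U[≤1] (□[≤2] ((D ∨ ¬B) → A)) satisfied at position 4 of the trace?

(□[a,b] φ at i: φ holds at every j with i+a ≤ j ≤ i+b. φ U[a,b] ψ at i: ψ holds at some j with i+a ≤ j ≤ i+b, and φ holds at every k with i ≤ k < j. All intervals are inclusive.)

Need some j in [4,5] with □[≤2] ((D ∨ ¬B) → A), and (¬D ∧ A) at every k in [4,j-1].
  j=4: □[≤2] ((D ∨ ¬B) → A) holds; no prefix to check → satisfied.

Yes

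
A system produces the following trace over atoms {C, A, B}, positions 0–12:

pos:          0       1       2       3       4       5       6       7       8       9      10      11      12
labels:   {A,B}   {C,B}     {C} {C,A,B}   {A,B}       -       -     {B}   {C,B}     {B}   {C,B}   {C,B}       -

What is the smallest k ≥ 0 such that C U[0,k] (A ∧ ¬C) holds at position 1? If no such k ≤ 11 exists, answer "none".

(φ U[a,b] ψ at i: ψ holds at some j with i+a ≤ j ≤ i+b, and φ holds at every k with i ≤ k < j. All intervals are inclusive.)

3

Need earliest j ≥ 1 with (A ∧ ¬C), and C at every k in [1,j-1].
  j=1: rhs fails.
  j=2: rhs fails.
  j=3: rhs fails.
  j=4: rhs holds; lhs holds on [1,3]. k = 3.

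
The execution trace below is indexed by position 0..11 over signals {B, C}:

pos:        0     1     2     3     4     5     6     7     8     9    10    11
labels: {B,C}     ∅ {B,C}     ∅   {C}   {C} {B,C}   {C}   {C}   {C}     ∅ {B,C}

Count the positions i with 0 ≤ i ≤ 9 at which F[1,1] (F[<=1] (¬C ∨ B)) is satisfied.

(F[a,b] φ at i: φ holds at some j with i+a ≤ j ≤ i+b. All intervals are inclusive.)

Evaluate at each i in [0,9]:
  i=0: ✓ (witness j=1)
  i=1: ✓ (witness j=2)
  i=2: ✓ (witness j=3)
  i=3: ✗ (none in [4,4])
  i=4: ✓ (witness j=5)
  i=5: ✓ (witness j=6)
  i=6: ✗ (none in [7,7])
  i=7: ✗ (none in [8,8])
  i=8: ✓ (witness j=9)
  i=9: ✓ (witness j=10)
Positions where it holds: {0, 1, 2, 4, 5, 8, 9} → 7.

7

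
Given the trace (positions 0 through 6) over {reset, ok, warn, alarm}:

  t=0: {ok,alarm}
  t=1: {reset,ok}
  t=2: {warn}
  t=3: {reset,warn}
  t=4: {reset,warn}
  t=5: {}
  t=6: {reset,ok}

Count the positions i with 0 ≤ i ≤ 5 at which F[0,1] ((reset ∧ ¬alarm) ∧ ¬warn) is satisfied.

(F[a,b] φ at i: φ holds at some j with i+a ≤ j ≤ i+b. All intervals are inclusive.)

Evaluate at each i in [0,5]:
  i=0: ✓ (witness j=1)
  i=1: ✓ (witness j=1)
  i=2: ✗ (none in [2,3])
  i=3: ✗ (none in [3,4])
  i=4: ✗ (none in [4,5])
  i=5: ✓ (witness j=6)
Positions where it holds: {0, 1, 5} → 3.

3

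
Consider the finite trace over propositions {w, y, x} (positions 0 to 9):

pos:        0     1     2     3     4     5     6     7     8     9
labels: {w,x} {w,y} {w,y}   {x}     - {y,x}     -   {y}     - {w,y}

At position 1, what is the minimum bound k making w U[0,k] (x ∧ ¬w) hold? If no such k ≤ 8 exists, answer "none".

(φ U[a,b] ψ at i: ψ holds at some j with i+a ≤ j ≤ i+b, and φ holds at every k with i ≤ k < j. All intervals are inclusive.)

2

Need earliest j ≥ 1 with (x ∧ ¬w), and w at every k in [1,j-1].
  j=1: rhs fails.
  j=2: rhs fails.
  j=3: rhs holds; lhs holds on [1,2]. k = 2.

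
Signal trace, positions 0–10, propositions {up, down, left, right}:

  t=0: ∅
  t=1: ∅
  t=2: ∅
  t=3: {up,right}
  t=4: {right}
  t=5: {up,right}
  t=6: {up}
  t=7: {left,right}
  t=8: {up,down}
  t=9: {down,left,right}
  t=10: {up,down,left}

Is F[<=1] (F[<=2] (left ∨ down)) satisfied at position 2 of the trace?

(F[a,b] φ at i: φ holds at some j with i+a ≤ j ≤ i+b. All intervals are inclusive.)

Check F[<=2] (left ∨ down) at each j in [2,3]:
  j=2: fails (none in [2,4])
  j=3: fails (none in [3,5])
No position in the window satisfies it → formula fails.

Does not hold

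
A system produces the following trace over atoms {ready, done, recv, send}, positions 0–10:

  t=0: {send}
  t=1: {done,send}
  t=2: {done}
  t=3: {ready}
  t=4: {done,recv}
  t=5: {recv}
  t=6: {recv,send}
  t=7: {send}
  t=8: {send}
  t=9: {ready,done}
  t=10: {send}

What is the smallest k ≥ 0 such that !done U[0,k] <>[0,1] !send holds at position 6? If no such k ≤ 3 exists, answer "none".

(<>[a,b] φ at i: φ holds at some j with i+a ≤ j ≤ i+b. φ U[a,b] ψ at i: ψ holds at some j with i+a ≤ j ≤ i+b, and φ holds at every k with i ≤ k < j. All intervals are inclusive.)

2

Need earliest j ≥ 6 with <>[0,1] !send, and !done at every k in [6,j-1].
  j=6: rhs fails.
  j=7: rhs fails.
  j=8: rhs holds; lhs holds on [6,7]. k = 2.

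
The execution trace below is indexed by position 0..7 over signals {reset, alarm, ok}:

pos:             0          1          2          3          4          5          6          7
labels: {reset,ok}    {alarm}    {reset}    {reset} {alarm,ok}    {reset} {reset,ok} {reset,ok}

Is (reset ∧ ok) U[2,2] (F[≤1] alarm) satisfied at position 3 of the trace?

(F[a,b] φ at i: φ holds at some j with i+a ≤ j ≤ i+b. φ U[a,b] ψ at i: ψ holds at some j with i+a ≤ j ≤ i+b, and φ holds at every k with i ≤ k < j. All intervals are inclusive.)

Need some j in [5,5] with F[≤1] alarm, and (reset ∧ ok) at every k in [3,j-1].
  j=5: F[≤1] alarm — fails (none in [5,6]).
No j in the window works → until fails.

Does not hold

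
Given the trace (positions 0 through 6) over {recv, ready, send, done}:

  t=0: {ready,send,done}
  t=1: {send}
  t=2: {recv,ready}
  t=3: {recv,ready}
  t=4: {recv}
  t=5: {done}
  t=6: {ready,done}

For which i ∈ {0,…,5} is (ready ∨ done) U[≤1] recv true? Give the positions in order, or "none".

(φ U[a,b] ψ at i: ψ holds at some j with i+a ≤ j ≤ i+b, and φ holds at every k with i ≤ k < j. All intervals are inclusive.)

2, 3, 4

Evaluate at each i in [0,5]:
  i=0: ✗ (no rhs in [0,1])
  i=1: ✗ (lhs fails at k=1 before rhs at j=2)
  i=2: ✓ (rhs at j=2)
  i=3: ✓ (rhs at j=3)
  i=4: ✓ (rhs at j=4)
  i=5: ✗ (no rhs in [5,6])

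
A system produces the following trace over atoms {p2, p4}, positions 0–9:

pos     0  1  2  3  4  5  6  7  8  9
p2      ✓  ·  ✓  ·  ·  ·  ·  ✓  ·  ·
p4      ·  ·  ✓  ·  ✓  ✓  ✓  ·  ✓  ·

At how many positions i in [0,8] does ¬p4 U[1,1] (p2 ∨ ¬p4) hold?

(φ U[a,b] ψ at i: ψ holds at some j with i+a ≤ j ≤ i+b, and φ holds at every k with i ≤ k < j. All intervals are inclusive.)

2

Evaluate at each i in [0,8]:
  i=0: ✓ (rhs at j=1; lhs holds on [0,0])
  i=1: ✓ (rhs at j=2; lhs holds on [1,1])
  i=2: ✗ (lhs fails at k=2 before rhs at j=3)
  i=3: ✗ (no rhs in [4,4])
  i=4: ✗ (no rhs in [5,5])
  i=5: ✗ (no rhs in [6,6])
  i=6: ✗ (lhs fails at k=6 before rhs at j=7)
  i=7: ✗ (no rhs in [8,8])
  i=8: ✗ (lhs fails at k=8 before rhs at j=9)
Positions where it holds: {0, 1} → 2.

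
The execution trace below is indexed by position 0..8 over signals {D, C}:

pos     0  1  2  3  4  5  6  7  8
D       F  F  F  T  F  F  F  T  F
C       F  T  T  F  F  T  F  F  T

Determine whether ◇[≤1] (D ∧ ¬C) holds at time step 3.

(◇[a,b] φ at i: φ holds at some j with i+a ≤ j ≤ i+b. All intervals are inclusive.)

True

Check (D ∧ ¬C) at each j in [3,4]:
  j=3: true
  j=4: false
Found at j=3 → formula holds.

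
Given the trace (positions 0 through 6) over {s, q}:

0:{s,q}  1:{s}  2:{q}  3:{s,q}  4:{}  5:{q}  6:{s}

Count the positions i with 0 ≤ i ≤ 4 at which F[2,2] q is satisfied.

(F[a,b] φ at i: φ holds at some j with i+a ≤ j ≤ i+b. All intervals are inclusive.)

3

Evaluate at each i in [0,4]:
  i=0: ✓ (witness j=2)
  i=1: ✓ (witness j=3)
  i=2: ✗ (none in [4,4])
  i=3: ✓ (witness j=5)
  i=4: ✗ (none in [6,6])
Positions where it holds: {0, 1, 3} → 3.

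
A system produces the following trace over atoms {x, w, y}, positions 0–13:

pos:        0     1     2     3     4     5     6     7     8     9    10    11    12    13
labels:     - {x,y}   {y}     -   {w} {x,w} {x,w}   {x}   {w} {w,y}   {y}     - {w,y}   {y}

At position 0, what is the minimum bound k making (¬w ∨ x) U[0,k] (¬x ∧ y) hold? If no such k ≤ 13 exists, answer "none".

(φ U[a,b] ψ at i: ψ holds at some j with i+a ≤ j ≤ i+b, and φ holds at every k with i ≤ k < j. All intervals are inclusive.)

Need earliest j ≥ 0 with (¬x ∧ y), and (¬w ∨ x) at every k in [0,j-1].
  j=0: rhs fails.
  j=1: rhs fails.
  j=2: rhs holds; lhs holds on [0,1]. k = 2.

2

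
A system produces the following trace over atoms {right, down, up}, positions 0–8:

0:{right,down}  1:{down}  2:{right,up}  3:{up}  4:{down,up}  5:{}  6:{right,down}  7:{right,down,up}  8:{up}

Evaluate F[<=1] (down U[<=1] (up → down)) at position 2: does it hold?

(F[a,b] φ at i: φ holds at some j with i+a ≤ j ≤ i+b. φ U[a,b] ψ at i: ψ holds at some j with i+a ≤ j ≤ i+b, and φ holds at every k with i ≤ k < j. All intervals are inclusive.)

False

Check (down U[<=1] (up → down)) at each j in [2,3]:
  j=2: fails
  j=3: fails
No position in the window satisfies it → formula fails.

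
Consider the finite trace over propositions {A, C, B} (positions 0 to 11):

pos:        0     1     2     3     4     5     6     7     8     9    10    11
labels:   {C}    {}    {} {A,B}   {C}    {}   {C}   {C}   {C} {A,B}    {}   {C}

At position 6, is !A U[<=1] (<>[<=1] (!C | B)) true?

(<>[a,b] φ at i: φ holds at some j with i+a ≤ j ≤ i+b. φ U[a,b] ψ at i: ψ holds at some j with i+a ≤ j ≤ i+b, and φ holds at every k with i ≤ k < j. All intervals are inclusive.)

Need some j in [6,7] with <>[<=1] (!C | B), and !A at every k in [6,j-1].
  j=6: <>[<=1] (!C | B) — fails (none in [6,7]).
  j=7: <>[<=1] (!C | B) — fails (none in [7,8]).
No j in the window works → until fails.

Does not hold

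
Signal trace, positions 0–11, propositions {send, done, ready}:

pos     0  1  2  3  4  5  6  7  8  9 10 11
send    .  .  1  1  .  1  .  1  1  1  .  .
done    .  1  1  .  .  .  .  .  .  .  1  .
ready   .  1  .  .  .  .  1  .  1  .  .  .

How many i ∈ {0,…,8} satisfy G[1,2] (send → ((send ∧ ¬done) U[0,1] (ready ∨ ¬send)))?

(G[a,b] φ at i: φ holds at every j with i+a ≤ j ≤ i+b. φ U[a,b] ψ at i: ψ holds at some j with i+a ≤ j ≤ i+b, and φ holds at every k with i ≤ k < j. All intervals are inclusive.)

7

Evaluate at each i in [0,8]:
  i=0: ✗ (fails at j=2)
  i=1: ✗ (fails at j=2)
  i=2: ✓ (all of [3,4])
  i=3: ✓ (all of [4,5])
  i=4: ✓ (all of [5,6])
  i=5: ✓ (all of [6,7])
  i=6: ✓ (all of [7,8])
  i=7: ✓ (all of [8,9])
  i=8: ✓ (all of [9,10])
Positions where it holds: {2, 3, 4, 5, 6, 7, 8} → 7.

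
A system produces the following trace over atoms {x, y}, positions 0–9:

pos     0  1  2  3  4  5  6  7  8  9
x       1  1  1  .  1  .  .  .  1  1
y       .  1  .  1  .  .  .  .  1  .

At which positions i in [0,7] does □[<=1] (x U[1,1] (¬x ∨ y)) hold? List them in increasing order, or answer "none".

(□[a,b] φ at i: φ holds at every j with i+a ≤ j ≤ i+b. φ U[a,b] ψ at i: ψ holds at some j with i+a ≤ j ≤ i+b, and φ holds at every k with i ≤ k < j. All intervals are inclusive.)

none

Evaluate at each i in [0,7]:
  i=0: ✗ (fails at j=1)
  i=1: ✗ (fails at j=1)
  i=2: ✗ (fails at j=3)
  i=3: ✗ (fails at j=3)
  i=4: ✗ (fails at j=5)
  i=5: ✗ (fails at j=5)
  i=6: ✗ (fails at j=6)
  i=7: ✗ (fails at j=7)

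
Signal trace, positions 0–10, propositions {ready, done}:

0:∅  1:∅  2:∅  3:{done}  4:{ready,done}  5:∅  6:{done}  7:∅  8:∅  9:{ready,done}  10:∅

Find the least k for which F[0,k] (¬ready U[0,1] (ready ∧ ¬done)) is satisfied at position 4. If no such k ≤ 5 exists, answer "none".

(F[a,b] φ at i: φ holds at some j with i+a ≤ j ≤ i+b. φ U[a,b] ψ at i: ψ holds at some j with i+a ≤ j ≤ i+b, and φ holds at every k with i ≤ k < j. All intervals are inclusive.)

none

Scan j = 4,5,… for (¬ready U[0,1] (ready ∧ ¬done)):
  j=4: fails
  j=5: fails
  j=6: fails
  j=7: fails
  j=8: fails
  j=9: fails
No j in [4,9] satisfies it → none.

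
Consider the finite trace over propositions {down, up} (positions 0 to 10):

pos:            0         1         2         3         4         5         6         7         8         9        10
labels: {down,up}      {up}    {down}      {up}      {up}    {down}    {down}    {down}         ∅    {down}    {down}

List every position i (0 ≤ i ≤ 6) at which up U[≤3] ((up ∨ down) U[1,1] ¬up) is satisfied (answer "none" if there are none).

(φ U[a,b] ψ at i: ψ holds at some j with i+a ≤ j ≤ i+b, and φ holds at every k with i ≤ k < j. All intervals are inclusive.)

Evaluate at each i in [0,6]:
  i=0: ✓ (rhs at j=1; lhs holds on [0,0])
  i=1: ✓ (rhs at j=1)
  i=2: ✗ (lhs fails at k=2 before rhs at j=4)
  i=3: ✓ (rhs at j=4; lhs holds on [3,3])
  i=4: ✓ (rhs at j=4)
  i=5: ✓ (rhs at j=5)
  i=6: ✓ (rhs at j=6)

0, 1, 3, 4, 5, 6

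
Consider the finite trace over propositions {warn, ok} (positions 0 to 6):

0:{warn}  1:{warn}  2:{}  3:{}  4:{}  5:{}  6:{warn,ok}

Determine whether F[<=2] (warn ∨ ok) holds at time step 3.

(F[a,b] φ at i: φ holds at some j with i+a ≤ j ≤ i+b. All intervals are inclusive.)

Check (warn ∨ ok) at each j in [3,5]:
  j=3: false
  j=4: false
  j=5: false
No position in the window satisfies it → formula fails.

Does not hold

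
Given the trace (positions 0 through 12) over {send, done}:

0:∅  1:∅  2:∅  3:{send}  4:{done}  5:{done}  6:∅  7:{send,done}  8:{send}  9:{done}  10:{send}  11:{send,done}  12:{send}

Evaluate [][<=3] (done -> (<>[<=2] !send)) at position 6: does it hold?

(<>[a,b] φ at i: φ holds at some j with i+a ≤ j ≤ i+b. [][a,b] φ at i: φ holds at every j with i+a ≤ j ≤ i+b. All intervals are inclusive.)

Yes

Check (done -> (<>[<=2] !send)) at every j in [6,9]:
  j=6: antecedent false → ✓
  j=7: antecedent true; consequent holds (witness at 9) → ✓
  j=8: antecedent false → ✓
  j=9: antecedent true; consequent holds (witness at 9) → ✓
All positions satisfy it → formula holds.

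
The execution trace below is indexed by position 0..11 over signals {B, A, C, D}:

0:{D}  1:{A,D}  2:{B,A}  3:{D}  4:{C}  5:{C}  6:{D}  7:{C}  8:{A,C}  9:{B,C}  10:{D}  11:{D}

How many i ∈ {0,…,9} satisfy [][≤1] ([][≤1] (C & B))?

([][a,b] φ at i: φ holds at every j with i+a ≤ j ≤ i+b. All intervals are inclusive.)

0

Evaluate at each i in [0,9]:
  i=0: ✗ (fails at j=0)
  i=1: ✗ (fails at j=1)
  i=2: ✗ (fails at j=2)
  i=3: ✗ (fails at j=3)
  i=4: ✗ (fails at j=4)
  i=5: ✗ (fails at j=5)
  i=6: ✗ (fails at j=6)
  i=7: ✗ (fails at j=7)
  i=8: ✗ (fails at j=8)
  i=9: ✗ (fails at j=9)
Positions where it holds: {} → 0.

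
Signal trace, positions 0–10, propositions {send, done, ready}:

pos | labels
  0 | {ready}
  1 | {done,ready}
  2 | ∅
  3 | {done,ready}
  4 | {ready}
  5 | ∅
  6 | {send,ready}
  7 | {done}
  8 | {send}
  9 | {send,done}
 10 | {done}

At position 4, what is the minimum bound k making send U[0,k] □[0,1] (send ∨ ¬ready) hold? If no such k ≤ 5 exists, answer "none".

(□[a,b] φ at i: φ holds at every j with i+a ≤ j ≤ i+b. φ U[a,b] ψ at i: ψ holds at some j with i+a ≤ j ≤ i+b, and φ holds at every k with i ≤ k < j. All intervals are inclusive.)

Need earliest j ≥ 4 with □[0,1] (send ∨ ¬ready), and send at every k in [4,j-1].
  j=4: rhs fails.
  j=5: rhs holds but lhs fails at k=4.
  j=6: rhs holds but lhs fails at k=4.
  j=7: rhs holds but lhs fails at k=4.
  j=8: rhs holds but lhs fails at k=4.
  j=9: rhs holds but lhs fails at k=4.
No witness within the range → none.

none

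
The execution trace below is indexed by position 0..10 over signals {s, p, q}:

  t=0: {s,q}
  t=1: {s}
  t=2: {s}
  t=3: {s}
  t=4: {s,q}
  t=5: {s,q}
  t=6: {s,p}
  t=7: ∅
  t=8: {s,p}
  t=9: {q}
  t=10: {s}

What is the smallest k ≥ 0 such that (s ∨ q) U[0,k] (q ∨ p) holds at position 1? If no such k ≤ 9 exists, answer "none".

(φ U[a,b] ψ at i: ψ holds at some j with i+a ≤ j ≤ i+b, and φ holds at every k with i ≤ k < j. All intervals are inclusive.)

Need earliest j ≥ 1 with (q ∨ p), and (s ∨ q) at every k in [1,j-1].
  j=1: rhs fails.
  j=2: rhs fails.
  j=3: rhs fails.
  j=4: rhs holds; lhs holds on [1,3]. k = 3.

3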